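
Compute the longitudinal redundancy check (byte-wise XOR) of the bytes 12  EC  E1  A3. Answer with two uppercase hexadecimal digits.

BC

XOR the bytes together:
  start with 0x12
  0x12 ⊕ 0xEC = 0xFE
  0xFE ⊕ 0xE1 = 0x1F
  0x1F ⊕ 0xA3 = 0xBC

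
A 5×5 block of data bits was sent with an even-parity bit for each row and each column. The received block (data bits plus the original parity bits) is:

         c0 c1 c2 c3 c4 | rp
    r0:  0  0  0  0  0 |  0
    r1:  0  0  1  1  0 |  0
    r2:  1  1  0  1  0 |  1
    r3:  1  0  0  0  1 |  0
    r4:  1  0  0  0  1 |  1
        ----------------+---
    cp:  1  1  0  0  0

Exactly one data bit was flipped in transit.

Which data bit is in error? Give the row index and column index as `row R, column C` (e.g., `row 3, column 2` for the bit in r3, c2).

row 4, column 2

Recompute each row's even parity and compare to rp:
  r0: data parity 0, sent rp 0 → ok
  r1: data parity 0, sent rp 0 → ok
  r2: data parity 1, sent rp 1 → ok
  r3: data parity 0, sent rp 0 → ok
  r4: data parity 0, sent rp 1 → mismatch
Recompute each column's even parity and compare to cp:
  c0: data parity 1, sent cp 1 → ok
  c1: data parity 1, sent cp 1 → ok
  c2: data parity 1, sent cp 0 → mismatch
  c3: data parity 0, sent cp 0 → ok
  c4: data parity 0, sent cp 0 → ok
Exactly one row (r4) and one column (c2) fail → the flipped bit is at their intersection.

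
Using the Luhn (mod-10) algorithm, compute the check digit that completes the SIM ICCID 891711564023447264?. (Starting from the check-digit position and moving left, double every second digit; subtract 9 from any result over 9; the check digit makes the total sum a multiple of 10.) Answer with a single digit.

7

Partial digits right→left: 4 6 2 7 4 4 3 2 0 4 6 5 1 1 7 1 9 8
Double every second digit counting from the check-digit position (so the 1st, 3rd, 5th, ... of the partial from the right).
  doubled (with −9 where >9): 8 4 8 6 0 3 2 5 9 → sum 45
  kept as-is: 6 7 4 2 4 5 1 1 8 → sum 38
Total = 45 + 38 = 83.
Check digit = (10 − (83 mod 10)) mod 10 = 7.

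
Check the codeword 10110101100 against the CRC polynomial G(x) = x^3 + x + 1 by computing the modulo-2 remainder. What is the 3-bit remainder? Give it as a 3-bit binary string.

Modulo-2 division of 10110101100 by 1011:
  pos 0: 1011 XOR 1011 = 0000
  pos 5: 1011 XOR 1011 = 0000
Remainder = 000 (zero — the frame passes the CRC check).

000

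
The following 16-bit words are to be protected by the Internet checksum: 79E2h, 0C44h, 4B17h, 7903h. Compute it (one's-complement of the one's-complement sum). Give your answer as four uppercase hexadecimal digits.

B5BE

One's-complement addition (fold any carry out of bit 15 back into bit 0):
  0x79E2 + 0x0C44 = 0x08626
  0x8626 + 0x4B17 = 0x0D13D
  0xD13D + 0x7903 = 0x14A40 → wrap carry → 0x4A41
One's-complement sum = 0x4A41.
Checksum = ~0x4A41 & 0xFFFF = 0xB5BE.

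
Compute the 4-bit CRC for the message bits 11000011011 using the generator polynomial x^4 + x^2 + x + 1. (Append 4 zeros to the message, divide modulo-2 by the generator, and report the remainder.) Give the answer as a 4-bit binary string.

0000

Append 4 zeros: 110000110110000. Divide by 10111 (XOR where the leading bit is 1):
  pos 0: 11000 XOR 10111 = 01111
  pos 1: 11110 XOR 10111 = 01001
  pos 2: 10011 XOR 10111 = 00100
  pos 4: 10010 XOR 10111 = 00101
  pos 6: 10111 XOR 10111 = 00000
Remainder (last 4 bits) = 0000. This is the CRC / FCS.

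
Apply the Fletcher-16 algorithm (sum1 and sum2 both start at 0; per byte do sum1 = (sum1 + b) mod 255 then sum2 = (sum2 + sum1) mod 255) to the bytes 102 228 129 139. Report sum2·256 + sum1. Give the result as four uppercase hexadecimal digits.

D658

Running sums (mod 255):
  after byte 0 (102): sum1=102, sum2=102
  after byte 1 (228): sum1=75, sum2=177
  after byte 2 (129): sum1=204, sum2=126
  after byte 3 (139): sum1=88, sum2=214
Checksum = sum2·256 + sum1 = 214·256 + 88 = 54872 = 0xD658.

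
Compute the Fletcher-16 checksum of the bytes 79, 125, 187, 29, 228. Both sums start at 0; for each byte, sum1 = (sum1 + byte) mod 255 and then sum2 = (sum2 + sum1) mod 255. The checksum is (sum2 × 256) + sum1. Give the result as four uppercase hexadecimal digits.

Running sums (mod 255):
  after byte 0 (79): sum1=79, sum2=79
  after byte 1 (125): sum1=204, sum2=28
  after byte 2 (187): sum1=136, sum2=164
  after byte 3 (29): sum1=165, sum2=74
  after byte 4 (228): sum1=138, sum2=212
Checksum = sum2·256 + sum1 = 212·256 + 138 = 54410 = 0xD48A.

D48A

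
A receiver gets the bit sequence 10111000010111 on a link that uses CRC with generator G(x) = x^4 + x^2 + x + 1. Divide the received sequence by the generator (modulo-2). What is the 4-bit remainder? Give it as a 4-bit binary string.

0000

Modulo-2 division of 10111000010111 by 10111:
  pos 0: 10111 XOR 10111 = 00000
  pos 9: 10111 XOR 10111 = 00000
Remainder = 0000 (zero — the frame passes the CRC check).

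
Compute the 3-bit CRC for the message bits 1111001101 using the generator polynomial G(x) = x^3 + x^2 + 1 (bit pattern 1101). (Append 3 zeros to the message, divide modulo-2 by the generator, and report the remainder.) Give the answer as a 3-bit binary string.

Append 3 zeros: 1111001101000. Divide by 1101 (XOR where the leading bit is 1):
  pos 0: 1111 XOR 1101 = 0010
  pos 2: 1000 XOR 1101 = 0101
  pos 3: 1011 XOR 1101 = 0110
  pos 4: 1101 XOR 1101 = 0000
  pos 9: 1000 XOR 1101 = 0101
Remainder (last 3 bits) = 101. This is the CRC / FCS.

101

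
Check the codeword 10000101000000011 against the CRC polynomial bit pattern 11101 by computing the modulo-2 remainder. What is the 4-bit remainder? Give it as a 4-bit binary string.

Modulo-2 division of 10000101000000011 by 11101:
  pos 0: 10000 XOR 11101 = 01101
  pos 1: 11011 XOR 11101 = 00110
  pos 3: 11001 XOR 11101 = 00100
  pos 5: 10000 XOR 11101 = 01101
  pos 6: 11010 XOR 11101 = 00111
  pos 8: 11100 XOR 11101 = 00001
  pos 12: 10011 XOR 11101 = 01110
Remainder = 1110 (nonzero — an error is detected).

1110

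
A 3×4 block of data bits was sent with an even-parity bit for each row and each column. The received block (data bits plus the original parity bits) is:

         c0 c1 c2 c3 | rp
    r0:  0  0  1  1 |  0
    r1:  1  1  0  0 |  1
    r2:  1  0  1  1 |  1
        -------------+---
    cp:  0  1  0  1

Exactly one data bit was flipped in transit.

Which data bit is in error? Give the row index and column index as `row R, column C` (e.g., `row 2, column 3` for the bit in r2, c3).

Recompute each row's even parity and compare to rp:
  r0: data parity 0, sent rp 0 → ok
  r1: data parity 0, sent rp 1 → mismatch
  r2: data parity 1, sent rp 1 → ok
Recompute each column's even parity and compare to cp:
  c0: data parity 0, sent cp 0 → ok
  c1: data parity 1, sent cp 1 → ok
  c2: data parity 0, sent cp 0 → ok
  c3: data parity 0, sent cp 1 → mismatch
Exactly one row (r1) and one column (c3) fail → the flipped bit is at their intersection.

row 1, column 3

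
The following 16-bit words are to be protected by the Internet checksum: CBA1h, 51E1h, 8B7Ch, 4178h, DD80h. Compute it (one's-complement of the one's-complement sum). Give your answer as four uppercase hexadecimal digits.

One's-complement addition (fold any carry out of bit 15 back into bit 0):
  0xCBA1 + 0x51E1 = 0x11D82 → wrap carry → 0x1D83
  0x1D83 + 0x8B7C = 0x0A8FF
  0xA8FF + 0x4178 = 0x0EA77
  0xEA77 + 0xDD80 = 0x1C7F7 → wrap carry → 0xC7F8
One's-complement sum = 0xC7F8.
Checksum = ~0xC7F8 & 0xFFFF = 0x3807.

3807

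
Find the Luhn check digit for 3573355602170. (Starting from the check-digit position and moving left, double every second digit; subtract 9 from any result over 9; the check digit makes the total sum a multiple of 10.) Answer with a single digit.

Partial digits right→left: 0 7 1 2 0 6 5 5 3 3 7 5 3
Double every second digit counting from the check-digit position (so the 1st, 3rd, 5th, ... of the partial from the right).
  doubled (with −9 where >9): 0 2 0 1 6 5 6 → sum 20
  kept as-is: 7 2 6 5 3 5 → sum 28
Total = 20 + 28 = 48.
Check digit = (10 − (48 mod 10)) mod 10 = 2.

2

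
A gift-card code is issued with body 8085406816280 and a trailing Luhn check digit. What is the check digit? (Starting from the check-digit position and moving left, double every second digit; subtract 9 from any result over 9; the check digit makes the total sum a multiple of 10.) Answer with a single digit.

Partial digits right→left: 0 8 2 6 1 8 6 0 4 5 8 0 8
Double every second digit counting from the check-digit position (so the 1st, 3rd, 5th, ... of the partial from the right).
  doubled (with −9 where >9): 0 4 2 3 8 7 7 → sum 31
  kept as-is: 8 6 8 0 5 0 → sum 27
Total = 31 + 27 = 58.
Check digit = (10 − (58 mod 10)) mod 10 = 2.

2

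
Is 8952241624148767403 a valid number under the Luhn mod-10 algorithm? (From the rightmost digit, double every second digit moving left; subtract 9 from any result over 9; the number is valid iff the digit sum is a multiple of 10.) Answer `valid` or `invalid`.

From the right, keep odd positions and double even positions (subtract 9 from any doubled value over 9):
  doubled (positions 2,4,...): 0 5 5 8 8 3 8 4 9 → sum 50
  kept (positions 1,3,...): 3 4 6 8 1 2 1 2 5 8 → sum 40
Total = 90.
90 mod 10 = 0, so the number is valid.

valid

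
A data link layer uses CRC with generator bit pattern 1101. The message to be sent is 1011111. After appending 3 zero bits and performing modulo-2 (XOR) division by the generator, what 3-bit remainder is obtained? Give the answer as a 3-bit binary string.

010

Append 3 zeros: 1011111000. Divide by 1101 (XOR where the leading bit is 1):
  pos 0: 1011 XOR 1101 = 0110
  pos 1: 1101 XOR 1101 = 0000
  pos 5: 1100 XOR 1101 = 0001
Remainder (last 3 bits) = 010. This is the CRC / FCS.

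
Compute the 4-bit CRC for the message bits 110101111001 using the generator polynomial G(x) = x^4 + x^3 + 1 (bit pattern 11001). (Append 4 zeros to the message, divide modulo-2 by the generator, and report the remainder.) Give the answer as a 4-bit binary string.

0001

Append 4 zeros: 1101011110010000. Divide by 11001 (XOR where the leading bit is 1):
  pos 0: 11010 XOR 11001 = 00011
  pos 3: 11111 XOR 11001 = 00110
  pos 5: 11010 XOR 11001 = 00011
  pos 8: 11010 XOR 11001 = 00011
  pos 11: 11000 XOR 11001 = 00001
Remainder (last 4 bits) = 0001. This is the CRC / FCS.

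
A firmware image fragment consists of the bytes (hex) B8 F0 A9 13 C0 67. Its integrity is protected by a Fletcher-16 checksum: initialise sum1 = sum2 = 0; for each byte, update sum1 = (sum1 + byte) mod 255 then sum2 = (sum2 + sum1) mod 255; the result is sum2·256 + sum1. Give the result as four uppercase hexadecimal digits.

Running sums (mod 255):
  after byte 0 (B8): sum1=184, sum2=184
  after byte 1 (F0): sum1=169, sum2=98
  after byte 2 (A9): sum1=83, sum2=181
  after byte 3 (13): sum1=102, sum2=28
  after byte 4 (C0): sum1=39, sum2=67
  after byte 5 (67): sum1=142, sum2=209
Checksum = sum2·256 + sum1 = 209·256 + 142 = 53646 = 0xD18E.

D18E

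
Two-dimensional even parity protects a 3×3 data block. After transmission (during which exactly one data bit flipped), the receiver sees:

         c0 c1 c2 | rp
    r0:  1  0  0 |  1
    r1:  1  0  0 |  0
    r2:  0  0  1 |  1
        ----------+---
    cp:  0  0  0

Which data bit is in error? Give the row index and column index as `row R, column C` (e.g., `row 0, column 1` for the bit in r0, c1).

row 1, column 2

Recompute each row's even parity and compare to rp:
  r0: data parity 1, sent rp 1 → ok
  r1: data parity 1, sent rp 0 → mismatch
  r2: data parity 1, sent rp 1 → ok
Recompute each column's even parity and compare to cp:
  c0: data parity 0, sent cp 0 → ok
  c1: data parity 0, sent cp 0 → ok
  c2: data parity 1, sent cp 0 → mismatch
Exactly one row (r1) and one column (c2) fail → the flipped bit is at their intersection.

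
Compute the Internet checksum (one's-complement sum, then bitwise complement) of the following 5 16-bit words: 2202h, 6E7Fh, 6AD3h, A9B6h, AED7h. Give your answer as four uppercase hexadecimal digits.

AC1C

One's-complement addition (fold any carry out of bit 15 back into bit 0):
  0x2202 + 0x6E7F = 0x09081
  0x9081 + 0x6AD3 = 0x0FB54
  0xFB54 + 0xA9B6 = 0x1A50A → wrap carry → 0xA50B
  0xA50B + 0xAED7 = 0x153E2 → wrap carry → 0x53E3
One's-complement sum = 0x53E3.
Checksum = ~0x53E3 & 0xFFFF = 0xAC1C.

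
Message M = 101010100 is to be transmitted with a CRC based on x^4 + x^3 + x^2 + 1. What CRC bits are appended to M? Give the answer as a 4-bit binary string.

Append 4 zeros: 1010101000000. Divide by 11101 (XOR where the leading bit is 1):
  pos 0: 10101 XOR 11101 = 01000
  pos 1: 10000 XOR 11101 = 01101
  pos 2: 11011 XOR 11101 = 00110
  pos 4: 11000 XOR 11101 = 00101
  pos 6: 10100 XOR 11101 = 01001
  pos 7: 10010 XOR 11101 = 01111
  pos 8: 11110 XOR 11101 = 00011
Remainder (last 4 bits) = 0011. This is the CRC / FCS.

0011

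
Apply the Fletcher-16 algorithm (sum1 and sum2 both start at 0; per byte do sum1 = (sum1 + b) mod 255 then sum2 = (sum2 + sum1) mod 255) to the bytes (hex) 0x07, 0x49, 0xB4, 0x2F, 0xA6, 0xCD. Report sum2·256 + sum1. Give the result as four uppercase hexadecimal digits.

Running sums (mod 255):
  after byte 0 (0x07): sum1=7, sum2=7
  after byte 1 (0x49): sum1=80, sum2=87
  after byte 2 (0xB4): sum1=5, sum2=92
  after byte 3 (0x2F): sum1=52, sum2=144
  after byte 4 (0xA6): sum1=218, sum2=107
  after byte 5 (0xCD): sum1=168, sum2=20
Checksum = sum2·256 + sum1 = 20·256 + 168 = 5288 = 0x14A8.

14A8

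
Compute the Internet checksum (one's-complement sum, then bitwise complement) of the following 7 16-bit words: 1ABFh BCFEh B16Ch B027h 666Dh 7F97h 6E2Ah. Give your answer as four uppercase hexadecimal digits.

One's-complement addition (fold any carry out of bit 15 back into bit 0):
  0x1ABF + 0xBCFE = 0x0D7BD
  0xD7BD + 0xB16C = 0x18929 → wrap carry → 0x892A
  0x892A + 0xB027 = 0x13951 → wrap carry → 0x3952
  0x3952 + 0x666D = 0x09FBF
  0x9FBF + 0x7F97 = 0x11F56 → wrap carry → 0x1F57
  0x1F57 + 0x6E2A = 0x08D81
One's-complement sum = 0x8D81.
Checksum = ~0x8D81 & 0xFFFF = 0x727E.

727E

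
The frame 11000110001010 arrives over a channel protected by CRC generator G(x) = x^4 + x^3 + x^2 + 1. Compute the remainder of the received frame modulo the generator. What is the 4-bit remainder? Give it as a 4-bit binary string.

Modulo-2 division of 11000110001010 by 11101:
  pos 0: 11000 XOR 11101 = 00101
  pos 2: 10111 XOR 11101 = 01010
  pos 3: 10100 XOR 11101 = 01001
  pos 4: 10010 XOR 11101 = 01111
  pos 5: 11110 XOR 11101 = 00011
  pos 8: 11101 XOR 11101 = 00000
Remainder = 0000 (zero — the frame passes the CRC check).

0000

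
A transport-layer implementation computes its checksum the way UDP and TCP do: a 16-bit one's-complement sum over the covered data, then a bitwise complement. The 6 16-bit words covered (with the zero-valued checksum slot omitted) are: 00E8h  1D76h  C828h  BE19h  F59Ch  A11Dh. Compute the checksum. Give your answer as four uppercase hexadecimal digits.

One's-complement addition (fold any carry out of bit 15 back into bit 0):
  0x00E8 + 0x1D76 = 0x01E5E
  0x1E5E + 0xC828 = 0x0E686
  0xE686 + 0xBE19 = 0x1A49F → wrap carry → 0xA4A0
  0xA4A0 + 0xF59C = 0x19A3C → wrap carry → 0x9A3D
  0x9A3D + 0xA11D = 0x13B5A → wrap carry → 0x3B5B
One's-complement sum = 0x3B5B.
Checksum = ~0x3B5B & 0xFFFF = 0xC4A4.

C4A4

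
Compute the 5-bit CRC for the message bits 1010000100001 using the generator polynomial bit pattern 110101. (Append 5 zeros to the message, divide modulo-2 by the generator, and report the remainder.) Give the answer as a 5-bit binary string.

Append 5 zeros: 101000010000100000. Divide by 110101 (XOR where the leading bit is 1):
  pos 0: 101000 XOR 110101 = 011101
  pos 1: 111010 XOR 110101 = 001111
  pos 3: 111110 XOR 110101 = 001011
  pos 5: 101100 XOR 110101 = 011001
  pos 6: 110010 XOR 110101 = 000111
  pos 9: 111100 XOR 110101 = 001001
  pos 11: 100100 XOR 110101 = 010001
  pos 12: 100010 XOR 110101 = 010111
Remainder (last 5 bits) = 10111. This is the CRC / FCS.

10111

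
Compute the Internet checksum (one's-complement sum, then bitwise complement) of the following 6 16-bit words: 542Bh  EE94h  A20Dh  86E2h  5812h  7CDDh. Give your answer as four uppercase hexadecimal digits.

BF5F

One's-complement addition (fold any carry out of bit 15 back into bit 0):
  0x542B + 0xEE94 = 0x142BF → wrap carry → 0x42C0
  0x42C0 + 0xA20D = 0x0E4CD
  0xE4CD + 0x86E2 = 0x16BAF → wrap carry → 0x6BB0
  0x6BB0 + 0x5812 = 0x0C3C2
  0xC3C2 + 0x7CDD = 0x1409F → wrap carry → 0x40A0
One's-complement sum = 0x40A0.
Checksum = ~0x40A0 & 0xFFFF = 0xBF5F.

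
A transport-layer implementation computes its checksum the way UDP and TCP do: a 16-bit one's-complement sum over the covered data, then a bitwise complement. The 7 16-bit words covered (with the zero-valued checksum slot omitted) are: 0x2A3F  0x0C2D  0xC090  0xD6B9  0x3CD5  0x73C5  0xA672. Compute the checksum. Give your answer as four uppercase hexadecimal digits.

DB3B

One's-complement addition (fold any carry out of bit 15 back into bit 0):
  0x2A3F + 0x0C2D = 0x0366C
  0x366C + 0xC090 = 0x0F6FC
  0xF6FC + 0xD6B9 = 0x1CDB5 → wrap carry → 0xCDB6
  0xCDB6 + 0x3CD5 = 0x10A8B → wrap carry → 0x0A8C
  0x0A8C + 0x73C5 = 0x07E51
  0x7E51 + 0xA672 = 0x124C3 → wrap carry → 0x24C4
One's-complement sum = 0x24C4.
Checksum = ~0x24C4 & 0xFFFF = 0xDB3B.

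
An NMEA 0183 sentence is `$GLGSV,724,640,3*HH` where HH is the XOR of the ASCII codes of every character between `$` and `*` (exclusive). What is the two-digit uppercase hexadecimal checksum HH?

55

XOR the ASCII codes of the payload characters:
  'G' = 0x47 → acc = 0x47
  'L' = 0x4C → acc = 0x0B
  'G' = 0x47 → acc = 0x4C
  'S' = 0x53 → acc = 0x1F
  'V' = 0x56 → acc = 0x49
  ',' = 0x2C → acc = 0x65
  '7' = 0x37 → acc = 0x52
  '2' = 0x32 → acc = 0x60
  '4' = 0x34 → acc = 0x54
  ',' = 0x2C → acc = 0x78
  '6' = 0x36 → acc = 0x4E
  '4' = 0x34 → acc = 0x7A
  '0' = 0x30 → acc = 0x4A
  ',' = 0x2C → acc = 0x66
  '3' = 0x33 → acc = 0x55
Checksum = 0x55.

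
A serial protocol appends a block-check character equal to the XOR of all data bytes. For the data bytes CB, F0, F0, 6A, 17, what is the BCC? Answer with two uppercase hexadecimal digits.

XOR the bytes together:
  start with 0xCB
  0xCB ⊕ 0xF0 = 0x3B
  0x3B ⊕ 0xF0 = 0xCB
  0xCB ⊕ 0x6A = 0xA1
  0xA1 ⊕ 0x17 = 0xB6

B6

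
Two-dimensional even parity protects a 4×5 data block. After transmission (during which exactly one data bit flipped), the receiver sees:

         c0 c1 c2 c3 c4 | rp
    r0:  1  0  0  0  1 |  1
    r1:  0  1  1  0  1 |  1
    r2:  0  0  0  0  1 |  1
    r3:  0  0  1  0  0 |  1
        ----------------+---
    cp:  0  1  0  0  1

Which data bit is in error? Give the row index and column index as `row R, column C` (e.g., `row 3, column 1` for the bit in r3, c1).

row 0, column 0

Recompute each row's even parity and compare to rp:
  r0: data parity 0, sent rp 1 → mismatch
  r1: data parity 1, sent rp 1 → ok
  r2: data parity 1, sent rp 1 → ok
  r3: data parity 1, sent rp 1 → ok
Recompute each column's even parity and compare to cp:
  c0: data parity 1, sent cp 0 → mismatch
  c1: data parity 1, sent cp 1 → ok
  c2: data parity 0, sent cp 0 → ok
  c3: data parity 0, sent cp 0 → ok
  c4: data parity 1, sent cp 1 → ok
Exactly one row (r0) and one column (c0) fail → the flipped bit is at their intersection.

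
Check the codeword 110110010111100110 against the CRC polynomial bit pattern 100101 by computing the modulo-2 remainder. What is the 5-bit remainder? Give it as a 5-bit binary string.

Modulo-2 division of 110110010111100110 by 100101:
  pos 0: 110110 XOR 100101 = 010011
  pos 1: 100110 XOR 100101 = 000011
  pos 5: 111011 XOR 100101 = 011110
  pos 6: 111101 XOR 100101 = 011000
  pos 7: 110001 XOR 100101 = 010100
  pos 8: 101000 XOR 100101 = 001101
  pos 10: 110101 XOR 100101 = 010000
  pos 11: 100001 XOR 100101 = 000100
Remainder = 01000 (nonzero — an error is detected).

01000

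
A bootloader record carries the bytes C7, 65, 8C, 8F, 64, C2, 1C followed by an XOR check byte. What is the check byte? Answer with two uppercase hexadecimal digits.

XOR the bytes together:
  start with 0xC7
  0xC7 ⊕ 0x65 = 0xA2
  0xA2 ⊕ 0x8C = 0x2E
  0x2E ⊕ 0x8F = 0xA1
  0xA1 ⊕ 0x64 = 0xC5
  0xC5 ⊕ 0xC2 = 0x07
  0x07 ⊕ 0x1C = 0x1B

1B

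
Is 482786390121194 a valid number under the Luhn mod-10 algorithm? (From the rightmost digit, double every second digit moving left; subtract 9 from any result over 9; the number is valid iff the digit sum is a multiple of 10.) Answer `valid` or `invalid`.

invalid

From the right, keep odd positions and double even positions (subtract 9 from any doubled value over 9):
  doubled (positions 2,4,...): 9 2 2 9 3 5 7 → sum 37
  kept (positions 1,3,...): 4 1 2 0 3 8 2 4 → sum 24
Total = 61.
61 mod 10 = 1, so the number is invalid.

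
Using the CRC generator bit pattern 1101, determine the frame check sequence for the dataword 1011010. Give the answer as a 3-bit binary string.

Append 3 zeros: 1011010000. Divide by 1101 (XOR where the leading bit is 1):
  pos 0: 1011 XOR 1101 = 0110
  pos 1: 1100 XOR 1101 = 0001
  pos 4: 1100 XOR 1101 = 0001
Remainder (last 3 bits) = 100. This is the CRC / FCS.

100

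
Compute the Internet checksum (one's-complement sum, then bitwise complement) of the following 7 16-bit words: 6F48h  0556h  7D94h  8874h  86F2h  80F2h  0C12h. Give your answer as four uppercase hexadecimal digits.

One's-complement addition (fold any carry out of bit 15 back into bit 0):
  0x6F48 + 0x0556 = 0x0749E
  0x749E + 0x7D94 = 0x0F232
  0xF232 + 0x8874 = 0x17AA6 → wrap carry → 0x7AA7
  0x7AA7 + 0x86F2 = 0x10199 → wrap carry → 0x019A
  0x019A + 0x80F2 = 0x0828C
  0x828C + 0x0C12 = 0x08E9E
One's-complement sum = 0x8E9E.
Checksum = ~0x8E9E & 0xFFFF = 0x7161.

7161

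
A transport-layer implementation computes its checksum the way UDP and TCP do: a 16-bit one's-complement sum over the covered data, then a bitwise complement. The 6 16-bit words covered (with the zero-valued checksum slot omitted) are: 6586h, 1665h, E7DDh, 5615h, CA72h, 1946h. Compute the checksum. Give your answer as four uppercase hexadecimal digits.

6268

One's-complement addition (fold any carry out of bit 15 back into bit 0):
  0x6586 + 0x1665 = 0x07BEB
  0x7BEB + 0xE7DD = 0x163C8 → wrap carry → 0x63C9
  0x63C9 + 0x5615 = 0x0B9DE
  0xB9DE + 0xCA72 = 0x18450 → wrap carry → 0x8451
  0x8451 + 0x1946 = 0x09D97
One's-complement sum = 0x9D97.
Checksum = ~0x9D97 & 0xFFFF = 0x6268.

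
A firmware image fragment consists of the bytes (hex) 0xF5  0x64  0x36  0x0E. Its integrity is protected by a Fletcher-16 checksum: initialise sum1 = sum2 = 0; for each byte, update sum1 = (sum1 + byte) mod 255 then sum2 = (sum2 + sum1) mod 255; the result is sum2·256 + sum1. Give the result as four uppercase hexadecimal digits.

7F9E

Running sums (mod 255):
  after byte 0 (0xF5): sum1=245, sum2=245
  after byte 1 (0x64): sum1=90, sum2=80
  after byte 2 (0x36): sum1=144, sum2=224
  after byte 3 (0x0E): sum1=158, sum2=127
Checksum = sum2·256 + sum1 = 127·256 + 158 = 32670 = 0x7F9E.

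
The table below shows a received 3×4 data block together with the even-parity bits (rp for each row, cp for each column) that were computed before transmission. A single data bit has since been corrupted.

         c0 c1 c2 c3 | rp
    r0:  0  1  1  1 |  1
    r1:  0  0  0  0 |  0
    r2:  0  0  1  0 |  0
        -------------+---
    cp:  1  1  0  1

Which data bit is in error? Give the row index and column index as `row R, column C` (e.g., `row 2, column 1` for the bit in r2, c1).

Recompute each row's even parity and compare to rp:
  r0: data parity 1, sent rp 1 → ok
  r1: data parity 0, sent rp 0 → ok
  r2: data parity 1, sent rp 0 → mismatch
Recompute each column's even parity and compare to cp:
  c0: data parity 0, sent cp 1 → mismatch
  c1: data parity 1, sent cp 1 → ok
  c2: data parity 0, sent cp 0 → ok
  c3: data parity 1, sent cp 1 → ok
Exactly one row (r2) and one column (c0) fail → the flipped bit is at their intersection.

row 2, column 0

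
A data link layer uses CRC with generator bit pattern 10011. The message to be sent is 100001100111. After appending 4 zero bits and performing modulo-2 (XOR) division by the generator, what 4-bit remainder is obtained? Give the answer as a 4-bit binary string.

Append 4 zeros: 1000011001110000. Divide by 10011 (XOR where the leading bit is 1):
  pos 0: 10000 XOR 10011 = 00011
  pos 3: 11110 XOR 10011 = 01101
  pos 4: 11010 XOR 10011 = 01001
  pos 5: 10011 XOR 10011 = 00000
  pos 10: 11000 XOR 10011 = 01011
  pos 11: 10110 XOR 10011 = 00101
Remainder (last 4 bits) = 0101. This is the CRC / FCS.

0101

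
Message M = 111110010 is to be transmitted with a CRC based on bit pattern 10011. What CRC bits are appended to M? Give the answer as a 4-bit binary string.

Append 4 zeros: 1111100100000. Divide by 10011 (XOR where the leading bit is 1):
  pos 0: 11111 XOR 10011 = 01100
  pos 1: 11000 XOR 10011 = 01011
  pos 2: 10110 XOR 10011 = 00101
  pos 4: 10110 XOR 10011 = 00101
  pos 6: 10100 XOR 10011 = 00111
  pos 8: 11100 XOR 10011 = 01111
Remainder (last 4 bits) = 1111. This is the CRC / FCS.

1111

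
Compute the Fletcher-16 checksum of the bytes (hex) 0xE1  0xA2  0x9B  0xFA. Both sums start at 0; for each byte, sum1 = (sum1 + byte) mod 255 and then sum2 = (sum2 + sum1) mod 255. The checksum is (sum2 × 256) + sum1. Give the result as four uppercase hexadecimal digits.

Running sums (mod 255):
  after byte 0 (0xE1): sum1=225, sum2=225
  after byte 1 (0xA2): sum1=132, sum2=102
  after byte 2 (0x9B): sum1=32, sum2=134
  after byte 3 (0xFA): sum1=27, sum2=161
Checksum = sum2·256 + sum1 = 161·256 + 27 = 41243 = 0xA11B.

A11B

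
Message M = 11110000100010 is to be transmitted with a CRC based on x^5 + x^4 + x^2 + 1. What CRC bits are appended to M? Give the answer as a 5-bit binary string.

Append 5 zeros: 1111000010001000000. Divide by 110101 (XOR where the leading bit is 1):
  pos 0: 111100 XOR 110101 = 001001
  pos 2: 100100 XOR 110101 = 010001
  pos 3: 100011 XOR 110101 = 010110
  pos 4: 101100 XOR 110101 = 011001
  pos 5: 110010 XOR 110101 = 000111
  pos 8: 111010 XOR 110101 = 001111
  pos 10: 111100 XOR 110101 = 001001
  pos 12: 100100 XOR 110101 = 010001
  pos 13: 100010 XOR 110101 = 010111
Remainder (last 5 bits) = 10111. This is the CRC / FCS.

10111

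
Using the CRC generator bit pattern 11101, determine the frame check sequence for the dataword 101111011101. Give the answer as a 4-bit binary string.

Append 4 zeros: 1011110111010000. Divide by 11101 (XOR where the leading bit is 1):
  pos 0: 10111 XOR 11101 = 01010
  pos 1: 10101 XOR 11101 = 01000
  pos 2: 10000 XOR 11101 = 01101
  pos 3: 11011 XOR 11101 = 00110
  pos 5: 11011 XOR 11101 = 00110
  pos 7: 11001 XOR 11101 = 00100
  pos 9: 10000 XOR 11101 = 01101
  pos 10: 11010 XOR 11101 = 00111
Remainder (last 4 bits) = 1110. This is the CRC / FCS.

1110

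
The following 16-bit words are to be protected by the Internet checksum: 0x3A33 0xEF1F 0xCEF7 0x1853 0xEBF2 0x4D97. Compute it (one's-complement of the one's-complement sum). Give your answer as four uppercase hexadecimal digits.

B5D7

One's-complement addition (fold any carry out of bit 15 back into bit 0):
  0x3A33 + 0xEF1F = 0x12952 → wrap carry → 0x2953
  0x2953 + 0xCEF7 = 0x0F84A
  0xF84A + 0x1853 = 0x1109D → wrap carry → 0x109E
  0x109E + 0xEBF2 = 0x0FC90
  0xFC90 + 0x4D97 = 0x14A27 → wrap carry → 0x4A28
One's-complement sum = 0x4A28.
Checksum = ~0x4A28 & 0xFFFF = 0xB5D7.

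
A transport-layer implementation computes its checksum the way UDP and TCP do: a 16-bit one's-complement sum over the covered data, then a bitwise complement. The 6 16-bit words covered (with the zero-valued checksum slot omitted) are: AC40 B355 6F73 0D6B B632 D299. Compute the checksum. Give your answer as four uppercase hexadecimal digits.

9ABE

One's-complement addition (fold any carry out of bit 15 back into bit 0):
  0xAC40 + 0xB355 = 0x15F95 → wrap carry → 0x5F96
  0x5F96 + 0x6F73 = 0x0CF09
  0xCF09 + 0x0D6B = 0x0DC74
  0xDC74 + 0xB632 = 0x192A6 → wrap carry → 0x92A7
  0x92A7 + 0xD299 = 0x16540 → wrap carry → 0x6541
One's-complement sum = 0x6541.
Checksum = ~0x6541 & 0xFFFF = 0x9ABE.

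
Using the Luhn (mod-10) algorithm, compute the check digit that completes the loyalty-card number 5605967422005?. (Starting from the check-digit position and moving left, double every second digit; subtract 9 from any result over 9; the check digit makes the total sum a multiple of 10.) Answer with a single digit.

7

Partial digits right→left: 5 0 0 2 2 4 7 6 9 5 0 6 5
Double every second digit counting from the check-digit position (so the 1st, 3rd, 5th, ... of the partial from the right).
  doubled (with −9 where >9): 1 0 4 5 9 0 1 → sum 20
  kept as-is: 0 2 4 6 5 6 → sum 23
Total = 20 + 23 = 43.
Check digit = (10 − (43 mod 10)) mod 10 = 7.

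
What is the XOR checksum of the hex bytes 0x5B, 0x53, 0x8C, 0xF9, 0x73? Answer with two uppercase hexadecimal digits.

0E

XOR the bytes together:
  start with 0x5B
  0x5B ⊕ 0x53 = 0x08
  0x08 ⊕ 0x8C = 0x84
  0x84 ⊕ 0xF9 = 0x7D
  0x7D ⊕ 0x73 = 0x0E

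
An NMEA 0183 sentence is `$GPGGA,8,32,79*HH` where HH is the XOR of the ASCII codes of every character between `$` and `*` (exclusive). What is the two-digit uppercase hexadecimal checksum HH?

XOR the ASCII codes of the payload characters:
  'G' = 0x47 → acc = 0x47
  'P' = 0x50 → acc = 0x17
  'G' = 0x47 → acc = 0x50
  'G' = 0x47 → acc = 0x17
  'A' = 0x41 → acc = 0x56
  ',' = 0x2C → acc = 0x7A
  '8' = 0x38 → acc = 0x42
  ',' = 0x2C → acc = 0x6E
  '3' = 0x33 → acc = 0x5D
  '2' = 0x32 → acc = 0x6F
  ',' = 0x2C → acc = 0x43
  '7' = 0x37 → acc = 0x74
  '9' = 0x39 → acc = 0x4D
Checksum = 0x4D.

4D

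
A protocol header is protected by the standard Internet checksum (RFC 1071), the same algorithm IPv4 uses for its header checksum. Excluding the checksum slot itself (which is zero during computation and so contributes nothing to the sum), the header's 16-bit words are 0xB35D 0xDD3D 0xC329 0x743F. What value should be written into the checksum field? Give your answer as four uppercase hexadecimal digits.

37FB

One's-complement addition (fold any carry out of bit 15 back into bit 0):
  0xB35D + 0xDD3D = 0x1909A → wrap carry → 0x909B
  0x909B + 0xC329 = 0x153C4 → wrap carry → 0x53C5
  0x53C5 + 0x743F = 0x0C804
One's-complement sum = 0xC804.
Checksum = ~0xC804 & 0xFFFF = 0x37FB.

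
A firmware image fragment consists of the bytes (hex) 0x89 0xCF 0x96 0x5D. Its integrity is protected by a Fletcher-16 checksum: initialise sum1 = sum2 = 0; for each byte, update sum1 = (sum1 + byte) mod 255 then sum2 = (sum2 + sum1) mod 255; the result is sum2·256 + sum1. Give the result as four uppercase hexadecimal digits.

204D

Running sums (mod 255):
  after byte 0 (0x89): sum1=137, sum2=137
  after byte 1 (0xCF): sum1=89, sum2=226
  after byte 2 (0x96): sum1=239, sum2=210
  after byte 3 (0x5D): sum1=77, sum2=32
Checksum = sum2·256 + sum1 = 32·256 + 77 = 8269 = 0x204D.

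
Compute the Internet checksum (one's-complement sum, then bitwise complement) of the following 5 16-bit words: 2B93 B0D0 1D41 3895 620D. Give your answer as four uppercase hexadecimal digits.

One's-complement addition (fold any carry out of bit 15 back into bit 0):
  0x2B93 + 0xB0D0 = 0x0DC63
  0xDC63 + 0x1D41 = 0x0F9A4
  0xF9A4 + 0x3895 = 0x13239 → wrap carry → 0x323A
  0x323A + 0x620D = 0x09447
One's-complement sum = 0x9447.
Checksum = ~0x9447 & 0xFFFF = 0x6BB8.

6BB8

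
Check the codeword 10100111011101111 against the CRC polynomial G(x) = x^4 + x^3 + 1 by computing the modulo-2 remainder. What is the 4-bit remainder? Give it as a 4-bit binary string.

Modulo-2 division of 10100111011101111 by 11001:
  pos 0: 10100 XOR 11001 = 01101
  pos 1: 11011 XOR 11001 = 00010
  pos 4: 10110 XOR 11001 = 01111
  pos 5: 11111 XOR 11001 = 00110
  pos 7: 11011 XOR 11001 = 00010
  pos 10: 10011 XOR 11001 = 01010
  pos 11: 10101 XOR 11001 = 01100
  pos 12: 11001 XOR 11001 = 00000
Remainder = 0000 (zero — the frame passes the CRC check).

0000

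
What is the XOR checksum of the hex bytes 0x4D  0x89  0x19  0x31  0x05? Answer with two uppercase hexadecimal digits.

XOR the bytes together:
  start with 0x4D
  0x4D ⊕ 0x89 = 0xC4
  0xC4 ⊕ 0x19 = 0xDD
  0xDD ⊕ 0x31 = 0xEC
  0xEC ⊕ 0x05 = 0xE9

E9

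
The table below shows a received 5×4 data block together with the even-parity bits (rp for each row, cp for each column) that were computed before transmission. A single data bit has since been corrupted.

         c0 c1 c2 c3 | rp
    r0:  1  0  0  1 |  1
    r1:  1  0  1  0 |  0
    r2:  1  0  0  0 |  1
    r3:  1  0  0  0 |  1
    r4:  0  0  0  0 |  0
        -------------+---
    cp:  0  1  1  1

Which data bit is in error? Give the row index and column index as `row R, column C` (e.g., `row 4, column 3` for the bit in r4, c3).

Recompute each row's even parity and compare to rp:
  r0: data parity 0, sent rp 1 → mismatch
  r1: data parity 0, sent rp 0 → ok
  r2: data parity 1, sent rp 1 → ok
  r3: data parity 1, sent rp 1 → ok
  r4: data parity 0, sent rp 0 → ok
Recompute each column's even parity and compare to cp:
  c0: data parity 0, sent cp 0 → ok
  c1: data parity 0, sent cp 1 → mismatch
  c2: data parity 1, sent cp 1 → ok
  c3: data parity 1, sent cp 1 → ok
Exactly one row (r0) and one column (c1) fail → the flipped bit is at their intersection.

row 0, column 1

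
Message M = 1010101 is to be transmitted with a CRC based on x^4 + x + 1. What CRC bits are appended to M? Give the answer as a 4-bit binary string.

Append 4 zeros: 10101010000. Divide by 10011 (XOR where the leading bit is 1):
  pos 0: 10101 XOR 10011 = 00110
  pos 2: 11001 XOR 10011 = 01010
  pos 3: 10100 XOR 10011 = 00111
  pos 5: 11100 XOR 10011 = 01111
  pos 6: 11110 XOR 10011 = 01101
Remainder (last 4 bits) = 1101. This is the CRC / FCS.

1101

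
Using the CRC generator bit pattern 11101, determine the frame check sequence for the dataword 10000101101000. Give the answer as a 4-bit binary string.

0010

Append 4 zeros: 100001011010000000. Divide by 11101 (XOR where the leading bit is 1):
  pos 0: 10000 XOR 11101 = 01101
  pos 1: 11011 XOR 11101 = 00110
  pos 3: 11001 XOR 11101 = 00100
  pos 5: 10010 XOR 11101 = 01111
  pos 6: 11111 XOR 11101 = 00010
  pos 9: 10000 XOR 11101 = 01101
  pos 10: 11010 XOR 11101 = 00111
  pos 12: 11100 XOR 11101 = 00001
Remainder (last 4 bits) = 0010. This is the CRC / FCS.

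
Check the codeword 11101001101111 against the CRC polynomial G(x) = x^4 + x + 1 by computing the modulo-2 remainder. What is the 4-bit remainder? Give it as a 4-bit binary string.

Modulo-2 division of 11101001101111 by 10011:
  pos 0: 11101 XOR 10011 = 01110
  pos 1: 11100 XOR 10011 = 01111
  pos 2: 11110 XOR 10011 = 01101
  pos 3: 11011 XOR 10011 = 01000
  pos 4: 10001 XOR 10011 = 00010
  pos 7: 10011 XOR 10011 = 00000
Remainder = 0011 (nonzero — an error is detected).

0011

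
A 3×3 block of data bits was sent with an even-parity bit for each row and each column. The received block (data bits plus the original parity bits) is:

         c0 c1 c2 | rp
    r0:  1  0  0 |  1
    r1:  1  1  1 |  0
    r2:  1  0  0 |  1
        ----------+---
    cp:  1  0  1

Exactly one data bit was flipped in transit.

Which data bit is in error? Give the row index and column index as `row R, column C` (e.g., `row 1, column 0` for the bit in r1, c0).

row 1, column 1

Recompute each row's even parity and compare to rp:
  r0: data parity 1, sent rp 1 → ok
  r1: data parity 1, sent rp 0 → mismatch
  r2: data parity 1, sent rp 1 → ok
Recompute each column's even parity and compare to cp:
  c0: data parity 1, sent cp 1 → ok
  c1: data parity 1, sent cp 0 → mismatch
  c2: data parity 1, sent cp 1 → ok
Exactly one row (r1) and one column (c1) fail → the flipped bit is at their intersection.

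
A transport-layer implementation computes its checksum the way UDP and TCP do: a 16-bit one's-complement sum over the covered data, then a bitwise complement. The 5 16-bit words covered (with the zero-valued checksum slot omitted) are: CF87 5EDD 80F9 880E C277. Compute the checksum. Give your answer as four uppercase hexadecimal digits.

061B

One's-complement addition (fold any carry out of bit 15 back into bit 0):
  0xCF87 + 0x5EDD = 0x12E64 → wrap carry → 0x2E65
  0x2E65 + 0x80F9 = 0x0AF5E
  0xAF5E + 0x880E = 0x1376C → wrap carry → 0x376D
  0x376D + 0xC277 = 0x0F9E4
One's-complement sum = 0xF9E4.
Checksum = ~0xF9E4 & 0xFFFF = 0x061B.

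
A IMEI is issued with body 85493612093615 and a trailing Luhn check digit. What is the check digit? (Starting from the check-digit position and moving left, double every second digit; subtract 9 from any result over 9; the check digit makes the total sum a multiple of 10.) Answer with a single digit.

0

Partial digits right→left: 5 1 6 3 9 0 2 1 6 3 9 4 5 8
Double every second digit counting from the check-digit position (so the 1st, 3rd, 5th, ... of the partial from the right).
  doubled (with −9 where >9): 1 3 9 4 3 9 1 → sum 30
  kept as-is: 1 3 0 1 3 4 8 → sum 20
Total = 30 + 20 = 50.
Check digit = (10 − (50 mod 10)) mod 10 = 0.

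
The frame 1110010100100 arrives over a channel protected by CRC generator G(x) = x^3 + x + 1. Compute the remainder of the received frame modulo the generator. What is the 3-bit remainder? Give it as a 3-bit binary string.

Modulo-2 division of 1110010100100 by 1011:
  pos 0: 1110 XOR 1011 = 0101
  pos 1: 1010 XOR 1011 = 0001
  pos 4: 1101 XOR 1011 = 0110
  pos 5: 1100 XOR 1011 = 0111
  pos 6: 1110 XOR 1011 = 0101
  pos 7: 1011 XOR 1011 = 0000
Remainder = 000 (zero — the frame passes the CRC check).

000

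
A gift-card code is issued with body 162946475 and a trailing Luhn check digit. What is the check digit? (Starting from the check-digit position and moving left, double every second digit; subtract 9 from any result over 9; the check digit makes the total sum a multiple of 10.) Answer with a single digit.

9

Partial digits right→left: 5 7 4 6 4 9 2 6 1
Double every second digit counting from the check-digit position (so the 1st, 3rd, 5th, ... of the partial from the right).
  doubled (with −9 where >9): 1 8 8 4 2 → sum 23
  kept as-is: 7 6 9 6 → sum 28
Total = 23 + 28 = 51.
Check digit = (10 − (51 mod 10)) mod 10 = 9.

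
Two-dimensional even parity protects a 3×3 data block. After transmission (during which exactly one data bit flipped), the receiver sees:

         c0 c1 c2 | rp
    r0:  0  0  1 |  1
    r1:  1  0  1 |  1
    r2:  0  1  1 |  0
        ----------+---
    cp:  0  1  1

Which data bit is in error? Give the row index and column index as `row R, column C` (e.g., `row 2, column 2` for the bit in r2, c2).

Recompute each row's even parity and compare to rp:
  r0: data parity 1, sent rp 1 → ok
  r1: data parity 0, sent rp 1 → mismatch
  r2: data parity 0, sent rp 0 → ok
Recompute each column's even parity and compare to cp:
  c0: data parity 1, sent cp 0 → mismatch
  c1: data parity 1, sent cp 1 → ok
  c2: data parity 1, sent cp 1 → ok
Exactly one row (r1) and one column (c0) fail → the flipped bit is at their intersection.

row 1, column 0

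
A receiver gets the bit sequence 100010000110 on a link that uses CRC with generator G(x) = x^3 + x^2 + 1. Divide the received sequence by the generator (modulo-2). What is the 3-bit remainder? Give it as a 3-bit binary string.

Modulo-2 division of 100010000110 by 1101:
  pos 0: 1000 XOR 1101 = 0101
  pos 1: 1011 XOR 1101 = 0110
  pos 2: 1100 XOR 1101 = 0001
  pos 5: 1000 XOR 1101 = 0101
  pos 6: 1011 XOR 1101 = 0110
  pos 7: 1101 XOR 1101 = 0000
Remainder = 000 (zero — the frame passes the CRC check).

000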